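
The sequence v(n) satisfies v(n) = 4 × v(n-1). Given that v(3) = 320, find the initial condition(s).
In general v(n) = 4ⁿ · v(0). At n = 3: v(0) = v(3) / 4^3 = 320 / 64 = 5.

v(0) = 5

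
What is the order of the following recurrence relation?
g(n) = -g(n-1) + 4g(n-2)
The order is the largest lag k for which g(n-k) appears. Here the deepest term is g(n-2), so the order is 2.

Order 2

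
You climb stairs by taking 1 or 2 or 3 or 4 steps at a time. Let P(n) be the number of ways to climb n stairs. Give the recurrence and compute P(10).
Condition on the size of the last step (1 to 4): before it there were n-1, …, n-4 stairs climbed, and these cases are disjoint, so P(n) = P(n-1) + P(n-2) + P(n-3) + P(n-4) (order-4 linear recurrence).
Initial conditions by direct count (compositions of i into parts ≤ 4): P(1) = 1; P(2) = 2; P(3) = 4; P(4) = 8.
Iterating the recurrence: P(5) = 15, P(6) = 29, P(7) = 56, P(8) = 108, P(9) = 208, P(10) = 401.

P(n) = P(n-1) + P(n-2) + P(n-3) + P(n-4), P(1) = 1, P(2) = 2, P(3) = 4, P(4) = 8; P(10) = 401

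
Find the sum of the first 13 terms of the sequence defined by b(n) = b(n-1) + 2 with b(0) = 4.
Computing the sequence terms: 4, 6, 8, 10, 12, 14, 16, 18, 20, 22, 24, 26, 28
Adding these values together:

208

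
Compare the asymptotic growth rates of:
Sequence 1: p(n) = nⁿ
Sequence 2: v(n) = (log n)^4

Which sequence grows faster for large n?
Comparing growth rates:
Growth-rate hierarchy: log n ≺ any polynomial ≺ any exponential cⁿ (c>1) ≺ n! ≺ nⁿ.
super-exponential nⁿ dominates polylogarithmic (log n)^4 asymptotically.

p(n) grows faster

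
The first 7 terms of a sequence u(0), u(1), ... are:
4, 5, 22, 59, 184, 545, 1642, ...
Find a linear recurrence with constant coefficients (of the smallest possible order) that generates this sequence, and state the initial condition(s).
Look for the lowest-order linear relation among consecutive terms.
Observation: u(n) - 2·u(n-1) - (3)·u(n-2) = 0 holds for the shown terms, and no order-1 relation u(n) = α·u(n-1) + β fits.
Check at n=3: 2·22 + (3)·5 = 59. ✓

u(n) = 2u(n-1) + 3u(n-2), u(0) = 4, u(1) = 5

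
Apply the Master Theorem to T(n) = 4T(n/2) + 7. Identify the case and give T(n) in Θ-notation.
Master Theorem template: T(n) = a·T(n/b) + f(n).
Here: a=4, b=2, f(n)=7
Compute log_b(a) = log_2(4) = 2.
f(n) = 7 = O(n^(2-ε)) with ε = 2. Case 1: T(n) = Θ(n^log_b(a)) = Θ(n^2).

Case 1: T(n) = Θ(n^2)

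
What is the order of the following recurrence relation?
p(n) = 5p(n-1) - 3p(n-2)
The order is the largest lag k for which p(n-k) appears. Here the deepest term is p(n-2), so the order is 2.

Order 2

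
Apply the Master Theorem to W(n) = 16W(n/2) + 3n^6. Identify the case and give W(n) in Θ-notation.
Master Theorem template: W(n) = a·W(n/b) + f(n).
Here: a=16, b=2, f(n)=3n^6
Compute log_b(a) = log_2(16) = 4.
f(n) = 3n^6 = Ω(n^(4+ε)) with ε = 2, and the regularity condition holds (a·f(n/b) = (a/b^6)·f(n) with a/b^6 = 2^-2 < 1). Case 3: W(n) = Θ(f(n)) = Θ(n^6).

Case 3: W(n) = Θ(n^6)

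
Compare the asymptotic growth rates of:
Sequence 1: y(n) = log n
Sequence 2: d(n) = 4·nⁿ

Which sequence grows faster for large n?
Comparing growth rates:
Growth-rate hierarchy: log n ≺ any polynomial ≺ any exponential cⁿ (c>1) ≺ n! ≺ nⁿ.
super-exponential nⁿ dominates logarithmic asymptotically.

d(n) grows faster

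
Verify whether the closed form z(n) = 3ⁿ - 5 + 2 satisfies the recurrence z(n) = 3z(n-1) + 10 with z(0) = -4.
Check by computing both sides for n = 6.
From the recurrence with z(0) = -4:
  z(0) = -4, z(1) = -2, z(2) = 4, z(3) = 22, z(4) = 76, z(5) = 238, z(6) = 724
  so the recurrence gives z(6) = 724.
From the proposed closed form z(n) = 3ⁿ - 5 + 2:
  z(6) = 726.
The recurrence gives 724 but the closed form gives 726, so the closed form does not satisfy the recurrence.

No, the closed form is incorrect.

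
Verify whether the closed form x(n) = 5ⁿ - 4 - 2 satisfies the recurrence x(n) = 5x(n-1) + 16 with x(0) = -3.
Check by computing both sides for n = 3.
From the recurrence with x(0) = -3:
  x(0) = -3, x(1) = 1, x(2) = 21, x(3) = 121
  so the recurrence gives x(3) = 121.
From the proposed closed form x(n) = 5ⁿ - 4 - 2:
  x(3) = 119.
The recurrence gives 121 but the closed form gives 119, so the closed form does not satisfy the recurrence.

No, the closed form is incorrect.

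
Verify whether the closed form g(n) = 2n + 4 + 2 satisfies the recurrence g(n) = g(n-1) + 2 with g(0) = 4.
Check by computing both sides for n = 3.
From the recurrence with g(0) = 4:
  g(0) = 4, g(1) = 6, g(2) = 8, g(3) = 10
  so the recurrence gives g(3) = 10.
From the proposed closed form g(n) = 2n + 4 + 2:
  g(3) = 12.
The recurrence gives 10 but the closed form gives 12, so the closed form does not satisfy the recurrence.

No, the closed form is incorrect.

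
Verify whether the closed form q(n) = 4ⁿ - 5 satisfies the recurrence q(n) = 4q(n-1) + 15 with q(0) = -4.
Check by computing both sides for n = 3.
From the recurrence with q(0) = -4:
  q(0) = -4, q(1) = -1, q(2) = 11, q(3) = 59
  so the recurrence gives q(3) = 59.
From the proposed closed form q(n) = 4ⁿ - 5:
  q(3) = 59.
Both sides give 59 at n = 3, and the initial condition(s) match, so the closed form is consistent.

Yes, the closed form is correct.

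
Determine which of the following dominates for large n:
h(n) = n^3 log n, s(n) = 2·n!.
Comparing growth rates:
Growth-rate hierarchy: log n ≺ any polynomial ≺ any exponential cⁿ (c>1) ≺ n! ≺ nⁿ.
factorial dominates polynomial degree 3 (with log factor) asymptotically.

s(n) grows faster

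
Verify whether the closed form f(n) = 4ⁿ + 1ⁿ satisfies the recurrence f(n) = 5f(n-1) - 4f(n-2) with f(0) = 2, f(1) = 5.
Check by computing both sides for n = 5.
From the recurrence with f(0) = 2, f(1) = 5:
  f(0) = 2, f(1) = 5, f(2) = 17, f(3) = 65, f(4) = 257, f(5) = 1025
  so the recurrence gives f(5) = 1025.
From the proposed closed form f(n) = 4ⁿ + 1ⁿ:
  f(5) = 1025.
Both sides give 1025 at n = 5, and the initial condition(s) match, so the closed form is consistent.

Yes, the closed form is correct.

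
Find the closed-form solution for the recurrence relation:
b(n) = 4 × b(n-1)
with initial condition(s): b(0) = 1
Recurrence: b(n) = 4 × b(n-1), initial: b(0) = 1.
Each term is 4 times the previous, so this is geometric with ratio 4. After n steps: b(n) = b(0)·4ⁿ = 4ⁿ.

b(n) = 4ⁿ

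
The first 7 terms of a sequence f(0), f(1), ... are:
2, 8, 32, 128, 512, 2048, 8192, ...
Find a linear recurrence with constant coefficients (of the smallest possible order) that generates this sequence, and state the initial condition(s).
Look for the lowest-order linear relation among consecutive terms.
Observation: each term is 4× the previous.
Check at n=2: 4·8 = 32. ✓

f(n) = 4 × f(n-1), f(0) = 2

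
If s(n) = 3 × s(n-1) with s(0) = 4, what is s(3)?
Computing step by step:
s(0) = 4
s(1) = 3 × 4 = 12
s(2) = 3 × 12 = 36
s(3) = 3 × 36 = 108

108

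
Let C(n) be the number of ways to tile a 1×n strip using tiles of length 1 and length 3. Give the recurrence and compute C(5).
Condition on the last tile: it has length 1 (leaving a 1×(n-1) strip) or length 3 (leaving a 1×(n-3) strip), so C(n) = C(n-1) + C(n-3) (order-3 linear recurrence).
For 0 ≤ i < 3 only unit tiles fit, so C(i) = 1.
Iterating the recurrence: C(3) = 2, C(4) = 3, C(5) = 4.

C(n) = C(n-1) + C(n-3), with C(i) = 1 for 0 ≤ i < 3; C(5) = 4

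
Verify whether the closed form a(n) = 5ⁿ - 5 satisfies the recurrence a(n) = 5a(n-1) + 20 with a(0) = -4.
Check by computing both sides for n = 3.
From the recurrence with a(0) = -4:
  a(0) = -4, a(1) = 0, a(2) = 20, a(3) = 120
  so the recurrence gives a(3) = 120.
From the proposed closed form a(n) = 5ⁿ - 5:
  a(3) = 120.
Both sides give 120 at n = 3, and the initial condition(s) match, so the closed form is consistent.

Yes, the closed form is correct.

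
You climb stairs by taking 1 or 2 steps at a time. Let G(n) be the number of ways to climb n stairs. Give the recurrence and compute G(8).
Condition on the size of the last step (1 to 2): before it there were n-1, …, n-2 stairs climbed, and these cases are disjoint, so G(n) = G(n-1) + G(n-2) (Fibonacci-type sequence).
Initial conditions by direct count (compositions of i into parts ≤ 2): G(1) = 1; G(2) = 2.
Iterating the recurrence: G(3) = 3, G(4) = 5, G(5) = 8, G(6) = 13, G(7) = 21, G(8) = 34.

G(n) = G(n-1) + G(n-2), G(1) = 1, G(2) = 2; G(8) = 34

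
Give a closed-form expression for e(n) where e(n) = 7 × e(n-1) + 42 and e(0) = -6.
Recurrence: e(n) = 7 × e(n-1) + 42, initial: e(0) = -6.
Try e(n) = A·7ⁿ + C. Substituting: A·7ⁿ + C = 7(A·7ⁿ⁻¹ + C) + 42 = A·7ⁿ + 7C + 42, so C = 7C + 42, giving C = -7. Then e(0) = A - 7 = -6 gives A = 1.

e(n) = 7ⁿ - 7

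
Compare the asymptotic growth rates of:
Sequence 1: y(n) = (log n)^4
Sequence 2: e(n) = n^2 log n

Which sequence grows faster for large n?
Comparing growth rates:
Growth-rate hierarchy: log n ≺ any polynomial ≺ any exponential cⁿ (c>1) ≺ n! ≺ nⁿ.
polynomial degree 2 (with log factor) dominates polylogarithmic (log n)^4 asymptotically.

e(n) grows faster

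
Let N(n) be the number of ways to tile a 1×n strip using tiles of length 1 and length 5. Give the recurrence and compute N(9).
Condition on the last tile: it has length 1 (leaving a 1×(n-1) strip) or length 5 (leaving a 1×(n-5) strip), so N(n) = N(n-1) + N(n-5) (order-5 linear recurrence).
For 0 ≤ i < 5 only unit tiles fit, so N(i) = 1.
Iterating the recurrence: N(5) = 2, N(6) = 3, N(7) = 4, N(8) = 5, N(9) = 6.

N(n) = N(n-1) + N(n-5), with N(i) = 1 for 0 ≤ i < 5; N(9) = 6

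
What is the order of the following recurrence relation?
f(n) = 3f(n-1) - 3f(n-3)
The order is the largest lag k for which f(n-k) appears. Here the deepest term is f(n-3), so the order is 3.

Order 3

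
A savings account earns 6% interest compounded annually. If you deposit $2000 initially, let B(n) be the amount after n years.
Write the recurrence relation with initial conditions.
Each year the balance grows by 6%, i.e. is multiplied by 1 + 6/100 = 1.06, so B(n) = 1.06 × B(n-1). The initial deposit gives B(0) = 2000.
Unrolling gives the closed form B(n) = 2000 × (1.06)ⁿ.

B(n) = 1.06 × B(n-1), B(0) = 2000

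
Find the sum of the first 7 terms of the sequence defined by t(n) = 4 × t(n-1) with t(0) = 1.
Computing the sequence terms: 1, 4, 16, 64, 256, 1024, 4096
Adding these values together:

5461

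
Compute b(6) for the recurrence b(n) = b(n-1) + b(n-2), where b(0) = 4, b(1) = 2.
Computing the sequence terms:
4, 2, 6, 8, 14, 22, 36

36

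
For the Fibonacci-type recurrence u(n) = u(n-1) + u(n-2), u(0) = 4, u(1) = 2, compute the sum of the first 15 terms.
Computing the sequence terms: 4, 2, 6, 8, 14, 22, 36, 58, 94, 152, 246, 398, 644, 1042, 1686
Adding these values together:

4412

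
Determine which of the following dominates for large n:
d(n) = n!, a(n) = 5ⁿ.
Comparing growth rates:
Growth-rate hierarchy: log n ≺ any polynomial ≺ any exponential cⁿ (c>1) ≺ n! ≺ nⁿ.
factorial dominates exponential base 5 asymptotically.

d(n) grows faster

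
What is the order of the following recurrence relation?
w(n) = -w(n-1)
The order is the largest lag k for which w(n-k) appears. Here the deepest term is w(n-1), so the order is 1.

Order 1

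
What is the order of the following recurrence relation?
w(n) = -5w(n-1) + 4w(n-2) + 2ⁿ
The order is the largest lag k for which w(n-k) appears. Here the deepest term is w(n-2) (the 2ⁿ term is non-homogeneous and does not affect the order), so the order is 2.

Order 2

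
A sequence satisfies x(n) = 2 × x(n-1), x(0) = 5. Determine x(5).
Computing step by step:
x(0) = 5
x(1) = 2 × 5 = 10
x(2) = 2 × 10 = 20
x(3) = 2 × 20 = 40
x(4) = 2 × 40 = 80
x(5) = 2 × 80 = 160

160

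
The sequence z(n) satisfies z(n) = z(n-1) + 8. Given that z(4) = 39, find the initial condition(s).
z(4) = z(0) + 4·8, so z(0) = 39 - 32 = 7.

z(0) = 7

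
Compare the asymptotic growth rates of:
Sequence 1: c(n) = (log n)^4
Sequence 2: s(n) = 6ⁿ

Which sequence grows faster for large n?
Comparing growth rates:
Growth-rate hierarchy: log n ≺ any polynomial ≺ any exponential cⁿ (c>1) ≺ n! ≺ nⁿ.
exponential base 6 dominates polylogarithmic (log n)^4 asymptotically.

s(n) grows faster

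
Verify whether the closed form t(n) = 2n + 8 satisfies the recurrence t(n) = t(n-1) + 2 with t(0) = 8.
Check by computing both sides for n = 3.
From the recurrence with t(0) = 8:
  t(0) = 8, t(1) = 10, t(2) = 12, t(3) = 14
  so the recurrence gives t(3) = 14.
From the proposed closed form t(n) = 2n + 8:
  t(3) = 14.
Both sides give 14 at n = 3, and the initial condition(s) match, so the closed form is consistent.

Yes, the closed form is correct.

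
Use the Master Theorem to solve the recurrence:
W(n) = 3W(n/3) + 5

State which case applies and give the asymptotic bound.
Master Theorem template: W(n) = a·W(n/b) + f(n).
Here: a=3, b=3, f(n)=5
Compute log_b(a) = log_3(3) = 1.
f(n) = 5 = O(n^(1-ε)) with ε = 1. Case 1: W(n) = Θ(n^log_b(a)) = Θ(n).

Case 1: W(n) = Θ(n)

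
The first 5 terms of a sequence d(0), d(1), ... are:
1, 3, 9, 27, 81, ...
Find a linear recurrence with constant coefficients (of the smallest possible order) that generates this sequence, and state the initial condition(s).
Look for the lowest-order linear relation among consecutive terms.
Observation: each term is 3× the previous.
Check at n=2: 3·3 = 9. ✓

d(n) = 3 × d(n-1), d(0) = 1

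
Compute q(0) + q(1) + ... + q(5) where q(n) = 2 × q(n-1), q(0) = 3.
Computing the sequence terms: 3, 6, 12, 24, 48, 96
Adding these values together:

189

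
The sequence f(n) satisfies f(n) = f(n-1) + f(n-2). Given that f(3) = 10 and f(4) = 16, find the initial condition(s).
Work backwards using f(k) = f(k+2) - f(k+1):
f(2) = f(4) - f(3) = 16 - 10 = 6
f(1) = f(3) - f(2) = 10 - 6 = 4
f(0) = f(2) - f(1) = 6 - 4 = 2

f(0) = 2, f(1) = 4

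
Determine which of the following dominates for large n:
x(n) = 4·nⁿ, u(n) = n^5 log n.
Comparing growth rates:
Growth-rate hierarchy: log n ≺ any polynomial ≺ any exponential cⁿ (c>1) ≺ n! ≺ nⁿ.
super-exponential nⁿ dominates polynomial degree 5 (with log factor) asymptotically.

x(n) grows faster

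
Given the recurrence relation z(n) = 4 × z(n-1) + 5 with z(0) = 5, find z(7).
Computing step by step:
z(0) = 5
z(1) = 4 × 5 + 5 = 25
z(2) = 4 × 25 + 5 = 105
z(3) = 4 × 105 + 5 = 425
z(4) = 4 × 425 + 5 = 1705
z(5) = 4 × 1705 + 5 = 6825
z(6) = 4 × 6825 + 5 = 27305
z(7) = 4 × 27305 + 5 = 109225

109225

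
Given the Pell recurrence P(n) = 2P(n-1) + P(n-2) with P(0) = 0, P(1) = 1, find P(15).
Computing the sequence terms:
0, 1, 2, 5, 12, 29, 70, 169, 408, 985, 2378, 5741, 13860, 33461, 80782, 195025

195025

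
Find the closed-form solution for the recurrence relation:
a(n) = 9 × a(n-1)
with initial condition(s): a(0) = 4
Recurrence: a(n) = 9 × a(n-1), initial: a(0) = 4.
Each term is 9 times the previous, so this is geometric with ratio 9. After n steps: a(n) = a(0)·9ⁿ = 4·9ⁿ.

a(n) = 4·9ⁿ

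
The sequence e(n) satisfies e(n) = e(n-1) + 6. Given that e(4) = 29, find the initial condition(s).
e(4) = e(0) + 4·6, so e(0) = 29 - 24 = 5.

e(0) = 5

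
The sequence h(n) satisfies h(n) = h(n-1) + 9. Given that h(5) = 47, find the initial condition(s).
h(5) = h(0) + 5·9, so h(0) = 47 - 45 = 2.

h(0) = 2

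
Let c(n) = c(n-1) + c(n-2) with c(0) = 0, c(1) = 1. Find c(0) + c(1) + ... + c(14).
Computing the sequence terms: 0, 1, 1, 2, 3, 5, 8, 13, 21, 34, 55, 89, 144, 233, 377
Adding these values together:

986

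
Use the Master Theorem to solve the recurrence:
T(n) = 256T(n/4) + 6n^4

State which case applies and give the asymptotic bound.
Master Theorem template: T(n) = a·T(n/b) + f(n).
Here: a=256, b=4, f(n)=6n^4
Compute log_b(a) = log_4(256) = 4.
f(n) = 6n^4 = Θ(n^4). Case 2: T(n) = Θ(n^4 log n).

Case 2: T(n) = Θ(n^4 log n)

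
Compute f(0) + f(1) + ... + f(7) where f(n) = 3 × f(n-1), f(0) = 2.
Computing the sequence terms: 2, 6, 18, 54, 162, 486, 1458, 4374
Adding these values together:

6560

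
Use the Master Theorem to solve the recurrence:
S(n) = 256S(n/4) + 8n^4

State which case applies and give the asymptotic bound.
Master Theorem template: S(n) = a·S(n/b) + f(n).
Here: a=256, b=4, f(n)=8n^4
Compute log_b(a) = log_4(256) = 4.
f(n) = 8n^4 = Θ(n^4). Case 2: S(n) = Θ(n^4 log n).

Case 2: S(n) = Θ(n^4 log n)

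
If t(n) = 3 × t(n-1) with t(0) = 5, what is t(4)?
Computing step by step:
t(0) = 5
t(1) = 3 × 5 = 15
t(2) = 3 × 15 = 45
t(3) = 3 × 45 = 135
t(4) = 3 × 135 = 405

405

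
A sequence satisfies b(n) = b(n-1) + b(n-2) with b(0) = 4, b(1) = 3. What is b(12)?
Computing the sequence terms:
4, 3, 7, 10, 17, 27, 44, 71, 115, 186, 301, 487, 788

788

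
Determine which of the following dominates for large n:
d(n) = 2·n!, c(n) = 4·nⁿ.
Comparing growth rates:
Growth-rate hierarchy: log n ≺ any polynomial ≺ any exponential cⁿ (c>1) ≺ n! ≺ nⁿ.
super-exponential nⁿ dominates factorial asymptotically.

c(n) grows faster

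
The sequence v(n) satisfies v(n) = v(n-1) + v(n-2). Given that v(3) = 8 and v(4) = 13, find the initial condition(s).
Work backwards using v(k) = v(k+2) - v(k+1):
v(2) = v(4) - v(3) = 13 - 8 = 5
v(1) = v(3) - v(2) = 8 - 5 = 3
v(0) = v(2) - v(1) = 5 - 3 = 2

v(0) = 2, v(1) = 3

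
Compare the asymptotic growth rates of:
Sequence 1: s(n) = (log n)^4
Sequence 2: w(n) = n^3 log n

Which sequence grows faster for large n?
Comparing growth rates:
Growth-rate hierarchy: log n ≺ any polynomial ≺ any exponential cⁿ (c>1) ≺ n! ≺ nⁿ.
polynomial degree 3 (with log factor) dominates polylogarithmic (log n)^4 asymptotically.

w(n) grows faster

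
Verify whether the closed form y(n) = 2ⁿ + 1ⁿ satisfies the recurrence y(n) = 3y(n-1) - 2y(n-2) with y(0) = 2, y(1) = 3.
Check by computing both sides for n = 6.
From the recurrence with y(0) = 2, y(1) = 3:
  y(0) = 2, y(1) = 3, y(2) = 5, y(3) = 9, y(4) = 17, y(5) = 33, y(6) = 65
  so the recurrence gives y(6) = 65.
From the proposed closed form y(n) = 2ⁿ + 1ⁿ:
  y(6) = 65.
Both sides give 65 at n = 6, and the initial condition(s) match, so the closed form is consistent.

Yes, the closed form is correct.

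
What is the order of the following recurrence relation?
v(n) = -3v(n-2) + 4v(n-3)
The order is the largest lag k for which v(n-k) appears. Here the deepest term is v(n-3), so the order is 3.

Order 3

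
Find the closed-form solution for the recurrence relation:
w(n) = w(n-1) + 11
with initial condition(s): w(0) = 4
Recurrence: w(n) = w(n-1) + 11, initial: w(0) = 4.
Each step adds 11, so w(n) = w(0) + 11n = 11n + 4.

w(n) = 11n + 4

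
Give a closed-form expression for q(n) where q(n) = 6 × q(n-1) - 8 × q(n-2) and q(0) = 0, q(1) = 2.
Recurrence: q(n) = 6 × q(n-1) - 8 × q(n-2), initial: q(0) = 0, q(1) = 2.
Characteristic equation: r² - 6r + 8 = 0, which factors as (r - 4)(r - 2) = 0, so r = 4, 2. General solution q(n) = A·4ⁿ + B·2ⁿ. From q(0) = 0: A + B = 0. From q(1) = 2: 4A + 2B = 2. Solving gives A = 1, B = -1.

q(n) = 4ⁿ - 2ⁿ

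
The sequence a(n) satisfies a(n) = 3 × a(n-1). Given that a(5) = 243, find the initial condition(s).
In general a(n) = 3ⁿ · a(0). At n = 5: a(0) = a(5) / 3^5 = 243 / 243 = 1.

a(0) = 1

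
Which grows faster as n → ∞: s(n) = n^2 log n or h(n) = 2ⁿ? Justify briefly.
Comparing growth rates:
Growth-rate hierarchy: log n ≺ any polynomial ≺ any exponential cⁿ (c>1) ≺ n! ≺ nⁿ.
exponential base 2 dominates polynomial degree 2 (with log factor) asymptotically.

h(n) grows faster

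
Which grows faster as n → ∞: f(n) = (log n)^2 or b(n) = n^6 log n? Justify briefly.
Comparing growth rates:
Growth-rate hierarchy: log n ≺ any polynomial ≺ any exponential cⁿ (c>1) ≺ n! ≺ nⁿ.
polynomial degree 6 (with log factor) dominates polylogarithmic (log n)^2 asymptotically.

b(n) grows faster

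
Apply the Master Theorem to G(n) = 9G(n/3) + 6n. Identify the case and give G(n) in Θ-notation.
Master Theorem template: G(n) = a·G(n/b) + f(n).
Here: a=9, b=3, f(n)=6n
Compute log_b(a) = log_3(9) = 2.
f(n) = 6n = O(n^(2-ε)) with ε = 1. Case 1: G(n) = Θ(n^log_b(a)) = Θ(n^2).

Case 1: G(n) = Θ(n^2)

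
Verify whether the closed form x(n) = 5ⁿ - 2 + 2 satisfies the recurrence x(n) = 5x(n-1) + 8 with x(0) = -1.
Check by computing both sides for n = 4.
From the recurrence with x(0) = -1:
  x(0) = -1, x(1) = 3, x(2) = 23, x(3) = 123, x(4) = 623
  so the recurrence gives x(4) = 623.
From the proposed closed form x(n) = 5ⁿ - 2 + 2:
  x(4) = 625.
The recurrence gives 623 but the closed form gives 625, so the closed form does not satisfy the recurrence.

No, the closed form is incorrect.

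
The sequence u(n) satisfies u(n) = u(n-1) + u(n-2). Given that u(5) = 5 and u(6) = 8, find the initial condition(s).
Work backwards using u(k) = u(k+2) - u(k+1):
u(4) = u(6) - u(5) = 8 - 5 = 3
u(3) = u(5) - u(4) = 5 - 3 = 2
u(2) = u(4) - u(3) = 3 - 2 = 1
u(1) = u(3) - u(2) = 2 - 1 = 1
u(0) = u(2) - u(1) = 1 - 1 = 0

u(0) = 0, u(1) = 1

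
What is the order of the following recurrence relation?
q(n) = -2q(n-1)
The order is the largest lag k for which q(n-k) appears. Here the deepest term is q(n-1), so the order is 1.

Order 1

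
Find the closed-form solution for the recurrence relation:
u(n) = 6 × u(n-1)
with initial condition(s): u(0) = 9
Recurrence: u(n) = 6 × u(n-1), initial: u(0) = 9.
Each term is 6 times the previous, so this is geometric with ratio 6. After n steps: u(n) = u(0)·6ⁿ = 9·6ⁿ.

u(n) = 9·6ⁿ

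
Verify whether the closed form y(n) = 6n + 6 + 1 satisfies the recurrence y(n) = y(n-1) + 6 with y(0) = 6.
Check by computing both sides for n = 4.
From the recurrence with y(0) = 6:
  y(0) = 6, y(1) = 12, y(2) = 18, y(3) = 24, y(4) = 30
  so the recurrence gives y(4) = 30.
From the proposed closed form y(n) = 6n + 6 + 1:
  y(4) = 31.
The recurrence gives 30 but the closed form gives 31, so the closed form does not satisfy the recurrence.

No, the closed form is incorrect.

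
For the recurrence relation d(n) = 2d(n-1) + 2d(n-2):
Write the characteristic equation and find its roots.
Substitute d(n) = rⁿ and divide through by rⁿ⁻²: r² - 2r - 2 = 0
Discriminant: 2² + 4·2 = 12, not a perfect square, so by the quadratic formula r = (2 ± √12)/2.
General solution: d(n) = A·r₁ⁿ + B·r₂ⁿ where r₁,r₂ = (2 ± √12)/2

Characteristic: r² - 2r - 2 = 0, Roots: r = (2 ± √12)/2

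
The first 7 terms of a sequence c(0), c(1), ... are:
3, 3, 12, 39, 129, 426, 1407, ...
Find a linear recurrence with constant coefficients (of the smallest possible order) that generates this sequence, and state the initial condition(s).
Look for the lowest-order linear relation among consecutive terms.
Observation: c(n) - 3·c(n-1) - (1)·c(n-2) = 0 holds for the shown terms, and no order-1 relation c(n) = α·c(n-1) + β fits.
Check at n=3: 3·12 + (1)·3 = 39. ✓

c(n) = 3c(n-1) + c(n-2), c(0) = 3, c(1) = 3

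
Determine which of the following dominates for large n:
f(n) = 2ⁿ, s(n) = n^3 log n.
Comparing growth rates:
Growth-rate hierarchy: log n ≺ any polynomial ≺ any exponential cⁿ (c>1) ≺ n! ≺ nⁿ.
exponential base 2 dominates polynomial degree 3 (with log factor) asymptotically.

f(n) grows faster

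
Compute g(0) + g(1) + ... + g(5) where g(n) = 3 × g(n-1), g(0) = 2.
Computing the sequence terms: 2, 6, 18, 54, 162, 486
Adding these values together:

728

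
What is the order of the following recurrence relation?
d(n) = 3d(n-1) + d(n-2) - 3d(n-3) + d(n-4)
The order is the largest lag k for which d(n-k) appears. Here the deepest term is d(n-4), so the order is 4.

Order 4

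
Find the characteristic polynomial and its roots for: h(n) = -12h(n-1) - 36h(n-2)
Substitute h(n) = rⁿ and divide through by rⁿ⁻²: r² + 12r + 36 = 0
Factor: (r + 6)² = 0, so r = -6 (double root).
General solution: h(n) = (A + Bn)·(-6)ⁿ

Characteristic: r² + 12r + 36 = 0, Roots: r = -6 (double root)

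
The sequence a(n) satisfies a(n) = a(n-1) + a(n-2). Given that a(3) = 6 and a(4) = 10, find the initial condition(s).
Work backwards using a(k) = a(k+2) - a(k+1):
a(2) = a(4) - a(3) = 10 - 6 = 4
a(1) = a(3) - a(2) = 6 - 4 = 2
a(0) = a(2) - a(1) = 4 - 2 = 2

a(0) = 2, a(1) = 2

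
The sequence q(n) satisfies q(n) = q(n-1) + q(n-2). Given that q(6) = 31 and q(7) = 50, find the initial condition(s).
Work backwards using q(k) = q(k+2) - q(k+1):
q(5) = q(7) - q(6) = 50 - 31 = 19
q(4) = q(6) - q(5) = 31 - 19 = 12
q(3) = q(5) - q(4) = 19 - 12 = 7
q(2) = q(4) - q(3) = 12 - 7 = 5
q(1) = q(3) - q(2) = 7 - 5 = 2
q(0) = q(2) - q(1) = 5 - 2 = 3

q(0) = 3, q(1) = 2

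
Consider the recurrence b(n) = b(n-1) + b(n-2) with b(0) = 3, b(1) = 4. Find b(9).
Computing the sequence terms:
3, 4, 7, 11, 18, 29, 47, 76, 123, 199

199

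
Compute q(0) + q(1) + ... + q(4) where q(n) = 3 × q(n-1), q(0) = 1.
Computing the sequence terms: 1, 3, 9, 27, 81
Adding these values together:

121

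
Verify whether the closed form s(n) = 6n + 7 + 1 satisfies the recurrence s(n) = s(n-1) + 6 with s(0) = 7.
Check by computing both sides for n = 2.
From the recurrence with s(0) = 7:
  s(0) = 7, s(1) = 13, s(2) = 19
  so the recurrence gives s(2) = 19.
From the proposed closed form s(n) = 6n + 7 + 1:
  s(2) = 20.
The recurrence gives 19 but the closed form gives 20, so the closed form does not satisfy the recurrence.

No, the closed form is incorrect.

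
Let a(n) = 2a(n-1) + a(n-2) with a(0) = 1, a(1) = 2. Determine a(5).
Computing the sequence terms:
1, 2, 5, 12, 29, 70

70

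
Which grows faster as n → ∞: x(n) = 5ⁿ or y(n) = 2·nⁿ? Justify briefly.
Comparing growth rates:
Growth-rate hierarchy: log n ≺ any polynomial ≺ any exponential cⁿ (c>1) ≺ n! ≺ nⁿ.
super-exponential nⁿ dominates exponential base 5 asymptotically.

y(n) grows faster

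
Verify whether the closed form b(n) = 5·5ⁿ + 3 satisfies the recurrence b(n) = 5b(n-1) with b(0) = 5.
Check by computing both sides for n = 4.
From the recurrence with b(0) = 5:
  b(0) = 5, b(1) = 25, b(2) = 125, b(3) = 625, b(4) = 3125
  so the recurrence gives b(4) = 3125.
From the proposed closed form b(n) = 5·5ⁿ + 3:
  b(4) = 3128.
The recurrence gives 3125 but the closed form gives 3128, so the closed form does not satisfy the recurrence.

No, the closed form is incorrect.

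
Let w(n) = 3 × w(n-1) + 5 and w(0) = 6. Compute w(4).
Computing step by step:
w(0) = 6
w(1) = 3 × 6 + 5 = 23
w(2) = 3 × 23 + 5 = 74
w(3) = 3 × 74 + 5 = 227
w(4) = 3 × 227 + 5 = 686

686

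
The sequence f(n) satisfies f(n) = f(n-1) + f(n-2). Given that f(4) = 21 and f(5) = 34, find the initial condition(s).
Work backwards using f(k) = f(k+2) - f(k+1):
f(3) = f(5) - f(4) = 34 - 21 = 13
f(2) = f(4) - f(3) = 21 - 13 = 8
f(1) = f(3) - f(2) = 13 - 8 = 5
f(0) = f(2) - f(1) = 8 - 5 = 3

f(0) = 3, f(1) = 5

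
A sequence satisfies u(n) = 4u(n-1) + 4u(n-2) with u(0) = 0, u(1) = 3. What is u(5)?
Computing the sequence terms:
0, 3, 12, 60, 288, 1392

1392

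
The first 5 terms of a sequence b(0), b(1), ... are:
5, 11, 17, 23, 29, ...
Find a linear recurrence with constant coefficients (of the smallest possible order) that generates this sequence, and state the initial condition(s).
Look for the lowest-order linear relation among consecutive terms.
Observation: consecutive differences are constant (= 6).
Check at n=2: 1·11 + 6 = 17. ✓

b(n) = b(n-1) + 6, b(0) = 5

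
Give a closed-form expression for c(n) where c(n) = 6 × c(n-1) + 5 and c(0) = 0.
Recurrence: c(n) = 6 × c(n-1) + 5, initial: c(0) = 0.
Try c(n) = A·6ⁿ + C. Substituting: A·6ⁿ + C = 6(A·6ⁿ⁻¹ + C) + 5 = A·6ⁿ + 6C + 5, so C = 6C + 5, giving C = -1. Then c(0) = A - 1 = 0 gives A = 1.

c(n) = 6ⁿ - 1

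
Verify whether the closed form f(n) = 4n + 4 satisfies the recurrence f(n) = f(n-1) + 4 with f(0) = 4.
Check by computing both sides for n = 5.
From the recurrence with f(0) = 4:
  f(0) = 4, f(1) = 8, f(2) = 12, f(3) = 16, f(4) = 20, f(5) = 24
  so the recurrence gives f(5) = 24.
From the proposed closed form f(n) = 4n + 4:
  f(5) = 24.
Both sides give 24 at n = 5, and the initial condition(s) match, so the closed form is consistent.

Yes, the closed form is correct.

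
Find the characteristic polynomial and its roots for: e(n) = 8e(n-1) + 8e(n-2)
Substitute e(n) = rⁿ and divide through by rⁿ⁻²: r² - 8r - 8 = 0
Discriminant: 8² + 4·8 = 96, not a perfect square, so by the quadratic formula r = (8 ± √96)/2.
General solution: e(n) = A·r₁ⁿ + B·r₂ⁿ where r₁,r₂ = (8 ± √96)/2

Characteristic: r² - 8r - 8 = 0, Roots: r = (8 ± √96)/2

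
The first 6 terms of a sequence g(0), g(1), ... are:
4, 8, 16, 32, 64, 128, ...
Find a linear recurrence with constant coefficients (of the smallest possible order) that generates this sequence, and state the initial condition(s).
Look for the lowest-order linear relation among consecutive terms.
Observation: each term is 2× the previous.
Check at n=2: 2·8 = 16. ✓

g(n) = 2 × g(n-1), g(0) = 4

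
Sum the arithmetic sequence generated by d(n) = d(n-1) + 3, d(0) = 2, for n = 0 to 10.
Computing the sequence terms: 2, 5, 8, 11, 14, 17, 20, 23, 26, 29, 32
Adding these values together:

187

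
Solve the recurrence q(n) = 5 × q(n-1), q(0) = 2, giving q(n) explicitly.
Recurrence: q(n) = 5 × q(n-1), initial: q(0) = 2.
Each term is 5 times the previous, so this is geometric with ratio 5. After n steps: q(n) = q(0)·5ⁿ = 2·5ⁿ.

q(n) = 2·5ⁿ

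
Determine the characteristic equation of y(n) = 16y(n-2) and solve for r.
Substitute y(n) = rⁿ and divide through by rⁿ⁻²: r² - 16 = 0
Factor: (r - 4)(r + 4) = 0, so r = 4, -4.
General solution: y(n) = A·4ⁿ + B·(-4)ⁿ

Characteristic: r² - 16 = 0, Roots: r = 4, -4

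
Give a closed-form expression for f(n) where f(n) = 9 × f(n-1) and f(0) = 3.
Recurrence: f(n) = 9 × f(n-1), initial: f(0) = 3.
Each term is 9 times the previous, so this is geometric with ratio 9. After n steps: f(n) = f(0)·9ⁿ = 3·9ⁿ.

f(n) = 3·9ⁿ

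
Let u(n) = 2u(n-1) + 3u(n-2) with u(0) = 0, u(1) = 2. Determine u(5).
Computing the sequence terms:
0, 2, 4, 14, 40, 122

122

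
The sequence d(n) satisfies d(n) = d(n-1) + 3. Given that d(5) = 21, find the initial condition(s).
d(5) = d(0) + 5·3, so d(0) = 21 - 15 = 6.

d(0) = 6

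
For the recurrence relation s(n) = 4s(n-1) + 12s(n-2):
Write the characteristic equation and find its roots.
Substitute s(n) = rⁿ and divide through by rⁿ⁻²: r² - 4r - 12 = 0
Factor: (r - 6)(r + 2) = 0, so r = 6, -2.
General solution: s(n) = A·6ⁿ + B·(-2)ⁿ

Characteristic: r² - 4r - 12 = 0, Roots: r = 6, -2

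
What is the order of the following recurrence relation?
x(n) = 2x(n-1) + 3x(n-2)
The order is the largest lag k for which x(n-k) appears. Here the deepest term is x(n-2), so the order is 2.

Order 2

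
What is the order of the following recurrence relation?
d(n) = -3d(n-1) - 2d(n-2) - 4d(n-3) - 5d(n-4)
The order is the largest lag k for which d(n-k) appears. Here the deepest term is d(n-4), so the order is 4.

Order 4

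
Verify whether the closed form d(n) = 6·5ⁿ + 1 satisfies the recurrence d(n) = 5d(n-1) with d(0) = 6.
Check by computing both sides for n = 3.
From the recurrence with d(0) = 6:
  d(0) = 6, d(1) = 30, d(2) = 150, d(3) = 750
  so the recurrence gives d(3) = 750.
From the proposed closed form d(n) = 6·5ⁿ + 1:
  d(3) = 751.
The recurrence gives 750 but the closed form gives 751, so the closed form does not satisfy the recurrence.

No, the closed form is incorrect.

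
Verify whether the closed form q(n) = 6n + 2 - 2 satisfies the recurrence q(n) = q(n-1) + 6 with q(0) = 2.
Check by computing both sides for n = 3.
From the recurrence with q(0) = 2:
  q(0) = 2, q(1) = 8, q(2) = 14, q(3) = 20
  so the recurrence gives q(3) = 20.
From the proposed closed form q(n) = 6n + 2 - 2:
  q(3) = 18.
The recurrence gives 20 but the closed form gives 18, so the closed form does not satisfy the recurrence.

No, the closed form is incorrect.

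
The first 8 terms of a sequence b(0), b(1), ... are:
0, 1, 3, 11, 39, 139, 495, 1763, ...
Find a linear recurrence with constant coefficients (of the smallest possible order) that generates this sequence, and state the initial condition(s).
Look for the lowest-order linear relation among consecutive terms.
Observation: b(n) - 3·b(n-1) - (2)·b(n-2) = 0 holds for the shown terms, and no order-1 relation b(n) = α·b(n-1) + β fits.
Check at n=3: 3·3 + (2)·1 = 11. ✓

b(n) = 3b(n-1) + 2b(n-2), b(0) = 0, b(1) = 1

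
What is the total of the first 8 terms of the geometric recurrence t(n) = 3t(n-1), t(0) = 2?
Computing the sequence terms: 2, 6, 18, 54, 162, 486, 1458, 4374
Adding these values together:

6560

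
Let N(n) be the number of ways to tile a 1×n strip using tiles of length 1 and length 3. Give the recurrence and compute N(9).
Condition on the last tile: it has length 1 (leaving a 1×(n-1) strip) or length 3 (leaving a 1×(n-3) strip), so N(n) = N(n-1) + N(n-3) (order-3 linear recurrence).
For 0 ≤ i < 3 only unit tiles fit, so N(i) = 1.
Iterating the recurrence: N(3) = 2, N(4) = 3, N(5) = 4, N(6) = 6, N(7) = 9, N(8) = 13, N(9) = 19.

N(n) = N(n-1) + N(n-3), with N(i) = 1 for 0 ≤ i < 3; N(9) = 19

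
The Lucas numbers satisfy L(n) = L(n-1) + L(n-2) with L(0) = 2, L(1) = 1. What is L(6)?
Computing the sequence terms:
2, 1, 3, 4, 7, 11, 18

18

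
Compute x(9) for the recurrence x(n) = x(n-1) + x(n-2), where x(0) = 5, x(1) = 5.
Computing the sequence terms:
5, 5, 10, 15, 25, 40, 65, 105, 170, 275

275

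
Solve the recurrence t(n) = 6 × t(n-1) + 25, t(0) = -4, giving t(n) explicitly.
Recurrence: t(n) = 6 × t(n-1) + 25, initial: t(0) = -4.
Try t(n) = A·6ⁿ + C. Substituting: A·6ⁿ + C = 6(A·6ⁿ⁻¹ + C) + 25 = A·6ⁿ + 6C + 25, so C = 6C + 25, giving C = -5. Then t(0) = A - 5 = -4 gives A = 1.

t(n) = 6ⁿ - 5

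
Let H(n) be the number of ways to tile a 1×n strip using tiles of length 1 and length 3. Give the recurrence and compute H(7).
Condition on the last tile: it has length 1 (leaving a 1×(n-1) strip) or length 3 (leaving a 1×(n-3) strip), so H(n) = H(n-1) + H(n-3) (order-3 linear recurrence).
For 0 ≤ i < 3 only unit tiles fit, so H(i) = 1.
Iterating the recurrence: H(3) = 2, H(4) = 3, H(5) = 4, H(6) = 6, H(7) = 9.

H(n) = H(n-1) + H(n-3), with H(i) = 1 for 0 ≤ i < 3; H(7) = 9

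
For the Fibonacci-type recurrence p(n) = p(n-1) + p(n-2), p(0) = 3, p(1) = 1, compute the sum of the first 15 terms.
Computing the sequence terms: 3, 1, 4, 5, 9, 14, 23, 37, 60, 97, 157, 254, 411, 665, 1076
Adding these values together:

2816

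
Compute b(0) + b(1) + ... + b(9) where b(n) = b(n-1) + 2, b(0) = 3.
Computing the sequence terms: 3, 5, 7, 9, 11, 13, 15, 17, 19, 21
Adding these values together:

120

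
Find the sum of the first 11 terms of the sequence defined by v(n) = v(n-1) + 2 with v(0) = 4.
Computing the sequence terms: 4, 6, 8, 10, 12, 14, 16, 18, 20, 22, 24
Adding these values together:

154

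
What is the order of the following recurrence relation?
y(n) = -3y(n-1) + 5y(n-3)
The order is the largest lag k for which y(n-k) appears. Here the deepest term is y(n-3), so the order is 3.

Order 3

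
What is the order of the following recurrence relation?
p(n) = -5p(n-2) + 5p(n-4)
The order is the largest lag k for which p(n-k) appears. Here the deepest term is p(n-4), so the order is 4.

Order 4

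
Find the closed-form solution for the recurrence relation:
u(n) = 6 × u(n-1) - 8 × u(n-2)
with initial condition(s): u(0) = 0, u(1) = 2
Recurrence: u(n) = 6 × u(n-1) - 8 × u(n-2), initial: u(0) = 0, u(1) = 2.
Characteristic equation: r² - 6r + 8 = 0, which factors as (r - 4)(r - 2) = 0, so r = 4, 2. General solution u(n) = A·4ⁿ + B·2ⁿ. From u(0) = 0: A + B = 0. From u(1) = 2: 4A + 2B = 2. Solving gives A = 1, B = -1.

u(n) = 4ⁿ - 2ⁿ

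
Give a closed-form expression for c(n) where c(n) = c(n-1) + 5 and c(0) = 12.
Recurrence: c(n) = c(n-1) + 5, initial: c(0) = 12.
Each step adds 5, so c(n) = c(0) + 5n = 5n + 12.

c(n) = 5n + 12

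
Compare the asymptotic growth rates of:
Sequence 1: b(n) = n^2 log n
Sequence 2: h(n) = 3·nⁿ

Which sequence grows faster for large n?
Comparing growth rates:
Growth-rate hierarchy: log n ≺ any polynomial ≺ any exponential cⁿ (c>1) ≺ n! ≺ nⁿ.
super-exponential nⁿ dominates polynomial degree 2 (with log factor) asymptotically.

h(n) grows faster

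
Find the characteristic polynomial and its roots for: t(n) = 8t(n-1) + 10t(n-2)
Substitute t(n) = rⁿ and divide through by rⁿ⁻²: r² - 8r - 10 = 0
Discriminant: 8² + 4·10 = 104, not a perfect square, so by the quadratic formula r = (8 ± √104)/2.
General solution: t(n) = A·r₁ⁿ + B·r₂ⁿ where r₁,r₂ = (8 ± √104)/2

Characteristic: r² - 8r - 10 = 0, Roots: r = (8 ± √104)/2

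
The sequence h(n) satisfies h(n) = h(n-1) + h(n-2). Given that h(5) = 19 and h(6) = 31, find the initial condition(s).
Work backwards using h(k) = h(k+2) - h(k+1):
h(4) = h(6) - h(5) = 31 - 19 = 12
h(3) = h(5) - h(4) = 19 - 12 = 7
h(2) = h(4) - h(3) = 12 - 7 = 5
h(1) = h(3) - h(2) = 7 - 5 = 2
h(0) = h(2) - h(1) = 5 - 2 = 3

h(0) = 3, h(1) = 2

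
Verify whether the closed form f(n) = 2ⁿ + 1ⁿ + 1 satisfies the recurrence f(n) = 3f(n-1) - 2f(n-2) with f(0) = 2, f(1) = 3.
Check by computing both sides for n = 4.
From the recurrence with f(0) = 2, f(1) = 3:
  f(0) = 2, f(1) = 3, f(2) = 5, f(3) = 9, f(4) = 17
  so the recurrence gives f(4) = 17.
From the proposed closed form f(n) = 2ⁿ + 1ⁿ + 1:
  f(4) = 18.
The recurrence gives 17 but the closed form gives 18, so the closed form does not satisfy the recurrence.

No, the closed form is incorrect.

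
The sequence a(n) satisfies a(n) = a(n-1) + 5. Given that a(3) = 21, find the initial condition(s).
a(3) = a(0) + 3·5, so a(0) = 21 - 15 = 6.

a(0) = 6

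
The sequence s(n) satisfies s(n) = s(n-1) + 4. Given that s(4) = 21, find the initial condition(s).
s(4) = s(0) + 4·4, so s(0) = 21 - 16 = 5.

s(0) = 5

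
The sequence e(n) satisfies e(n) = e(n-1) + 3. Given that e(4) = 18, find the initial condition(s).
e(4) = e(0) + 4·3, so e(0) = 18 - 12 = 6.

e(0) = 6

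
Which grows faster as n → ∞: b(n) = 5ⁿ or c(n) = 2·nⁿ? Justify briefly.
Comparing growth rates:
Growth-rate hierarchy: log n ≺ any polynomial ≺ any exponential cⁿ (c>1) ≺ n! ≺ nⁿ.
super-exponential nⁿ dominates exponential base 5 asymptotically.

c(n) grows faster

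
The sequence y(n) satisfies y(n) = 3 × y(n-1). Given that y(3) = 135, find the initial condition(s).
In general y(n) = 3ⁿ · y(0). At n = 3: y(0) = y(3) / 3^3 = 135 / 27 = 5.

y(0) = 5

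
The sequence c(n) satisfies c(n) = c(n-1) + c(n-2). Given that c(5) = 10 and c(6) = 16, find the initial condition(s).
Work backwards using c(k) = c(k+2) - c(k+1):
c(4) = c(6) - c(5) = 16 - 10 = 6
c(3) = c(5) - c(4) = 10 - 6 = 4
c(2) = c(4) - c(3) = 6 - 4 = 2
c(1) = c(3) - c(2) = 4 - 2 = 2
c(0) = c(2) - c(1) = 2 - 2 = 0

c(0) = 0, c(1) = 2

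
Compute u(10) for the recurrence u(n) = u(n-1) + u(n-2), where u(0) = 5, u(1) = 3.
Computing the sequence terms:
5, 3, 8, 11, 19, 30, 49, 79, 128, 207, 335

335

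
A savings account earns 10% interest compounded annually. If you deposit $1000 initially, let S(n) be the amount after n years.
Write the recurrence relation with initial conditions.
Each year the balance grows by 10%, i.e. is multiplied by 1 + 10/100 = 1.1, so S(n) = 1.1 × S(n-1). The initial deposit gives S(0) = 1000.
Unrolling gives the closed form S(n) = 1000 × (1.1)ⁿ.

S(n) = 1.1 × S(n-1), S(0) = 1000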